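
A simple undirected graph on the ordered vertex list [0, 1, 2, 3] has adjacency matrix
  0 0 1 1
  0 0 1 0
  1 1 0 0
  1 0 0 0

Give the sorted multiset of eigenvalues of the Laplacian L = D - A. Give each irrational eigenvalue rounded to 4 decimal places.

[0, 0.5858, 2, 3.4142]

With the vertex order [0, 1, 2, 3], the degrees are [2, 1, 2, 1], giving D = diag(2, 1, 2, 1) and L = D - A. The multiplicity of 0 as a Laplacian eigenvalue equals the number of connected components. The largest eigenvalue, 3.4142, is at most the vertex count 4. By the matrix-tree theorem the graph has (1/4) * product of the nonzero eigenvalues = 1 spanning tree.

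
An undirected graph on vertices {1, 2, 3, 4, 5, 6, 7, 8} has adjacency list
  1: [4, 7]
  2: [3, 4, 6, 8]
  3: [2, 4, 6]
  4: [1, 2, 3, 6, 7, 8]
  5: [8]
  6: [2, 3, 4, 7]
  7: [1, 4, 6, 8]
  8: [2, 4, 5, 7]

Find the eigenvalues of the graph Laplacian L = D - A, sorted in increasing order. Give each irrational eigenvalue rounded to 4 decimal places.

With the vertex order [1, 2, 3, 4, 5, 6, 7, 8], the degrees are [2, 4, 3, 6, 1, 4, 4, 4], giving D = diag(2, 4, 3, 6, 1, 4, 4, 4) and L = D - A. L is symmetric positive semidefinite, so every eigenvalue is real and nonnegative.

[0, 0.8270, 1.7263, 3.3448, 4.1678, 4.7878, 6.1029, 7.0434]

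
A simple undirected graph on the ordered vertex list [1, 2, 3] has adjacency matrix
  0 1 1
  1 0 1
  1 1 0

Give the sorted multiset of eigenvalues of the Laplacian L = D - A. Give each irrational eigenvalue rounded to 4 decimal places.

With the vertex order [1, 2, 3], the degrees are [2, 2, 2], giving D = diag(2, 2, 2) and L = D - A. Since every row of L sums to 0, the all-ones vector is in the kernel and 0 is an eigenvalue. The eigenvalues sum to 6, which equals trace(L) = 2|E|.

[0, 3, 3]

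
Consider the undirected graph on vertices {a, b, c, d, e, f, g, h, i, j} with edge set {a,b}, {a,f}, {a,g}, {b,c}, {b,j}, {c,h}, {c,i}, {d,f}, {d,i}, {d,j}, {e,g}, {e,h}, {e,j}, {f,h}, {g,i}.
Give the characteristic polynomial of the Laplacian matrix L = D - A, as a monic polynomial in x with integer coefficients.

Reading degrees in the order [a, b, c, d, e, f, g, h, i, j] gives [3, 3, 3, 3, 3, 3, 3, 3, 3, 3]; set D = diag(3, 3, 3, 3, 3, 3, 3, 3, 3, 3) and form L = D - A. L has integer entries, so p(x) = det(xI - L) has integer coefficients. Expanding the determinant yields x^10 - 30x^9 + 390x^8 - 2880x^7 + 13305x^6 - 39882x^5 + 77640x^4 - 94800x^3 + 66000x^2 - 20000x. The coefficient of x^9 equals -trace(L) = -30, matching the sum of degrees. The largest eigenvalue, 5, is at most the vertex count 10.

x^10 - 30x^9 + 390x^8 - 2880x^7 + 13305x^6 - 39882x^5 + 77640x^4 - 94800x^3 + 66000x^2 - 20000x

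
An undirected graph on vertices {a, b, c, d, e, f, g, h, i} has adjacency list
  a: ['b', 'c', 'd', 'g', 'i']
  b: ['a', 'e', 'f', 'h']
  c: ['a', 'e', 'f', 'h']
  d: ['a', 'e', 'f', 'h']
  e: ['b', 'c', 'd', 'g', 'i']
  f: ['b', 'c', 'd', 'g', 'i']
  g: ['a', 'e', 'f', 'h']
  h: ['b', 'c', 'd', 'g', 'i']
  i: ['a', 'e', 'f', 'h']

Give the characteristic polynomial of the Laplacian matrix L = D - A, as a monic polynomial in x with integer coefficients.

x^9 - 40x^8 + 690x^7 - 6720x^6 + 40485x^5 - 154704x^4 + 366560x^3 - 492800x^2 + 288000x

Reading degrees in the order [a, b, c, d, e, f, g, h, i] gives [5, 4, 4, 4, 5, 5, 4, 5, 4]; set D = diag(5, 4, 4, 4, 5, 5, 4, 5, 4) and form L = D - A. Computing det(xI - L) by cofactor expansion (or equivalently via sum-over-permutations) gives x^9 - 40x^8 + 690x^7 - 6720x^6 + 40485x^5 - 154704x^4 + 366560x^3 - 492800x^2 + 288000x. The coefficient of x^8 equals -trace(L) = -40, matching the sum of degrees. By the matrix-tree theorem the graph has (1/9) * product of the nonzero eigenvalues = 32000 spanning trees.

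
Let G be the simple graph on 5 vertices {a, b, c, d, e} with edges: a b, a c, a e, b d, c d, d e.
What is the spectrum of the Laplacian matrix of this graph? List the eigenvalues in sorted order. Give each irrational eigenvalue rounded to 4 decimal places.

[0, 2, 2, 3, 5]

Reading degrees in the order [a, b, c, d, e] gives [3, 2, 2, 3, 2]; set D = diag(3, 2, 2, 3, 2) and form L = D - A. Diagonalising L (or applying a numerical eigensolver to the 5x5 matrix) gives the spectrum above. The single zero eigenvalue shows the graph is connected. The eigenvalues sum to 12, which equals trace(L) = 2|E|.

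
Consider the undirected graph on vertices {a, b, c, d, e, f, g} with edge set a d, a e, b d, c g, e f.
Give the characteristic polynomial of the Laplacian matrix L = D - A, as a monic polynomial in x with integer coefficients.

x^7 - 10x^6 + 37x^5 - 62x^4 + 45x^3 - 10x^2

Reading degrees in the order [a, b, c, d, e, f, g] gives [2, 1, 1, 2, 2, 1, 1]; set D = diag(2, 1, 1, 2, 2, 1, 1) and form L = D - A. Computing det(xI - L) by cofactor expansion (or equivalently via sum-over-permutations) gives x^7 - 10x^6 + 37x^5 - 62x^4 + 45x^3 - 10x^2. The coefficient of x^6 equals -trace(L) = -10, matching the sum of degrees. There are 2 zeros in the spectrum, matching the 2 components. The largest eigenvalue, 3.6180, is at most the vertex count 7.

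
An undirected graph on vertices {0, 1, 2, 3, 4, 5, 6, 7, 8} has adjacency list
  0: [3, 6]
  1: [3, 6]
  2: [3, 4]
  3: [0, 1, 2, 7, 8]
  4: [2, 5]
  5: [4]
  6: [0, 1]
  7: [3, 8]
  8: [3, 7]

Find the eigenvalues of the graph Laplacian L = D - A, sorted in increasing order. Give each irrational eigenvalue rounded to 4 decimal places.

[0, 0.2566, 0.7691, 1.4878, 2, 3, 3, 3.3057, 6.1807]

Each diagonal entry of L is the vertex degree and each off-diagonal entry is -1 where an edge is present, 0 otherwise; in the order [0, 1, 2, 3, 4, 5, 6, 7, 8] the diagonal is [2, 2, 2, 5, 2, 1, 2, 2, 2]. Since every row of L sums to 0, the all-ones vector is in the kernel and 0 is an eigenvalue. The single zero eigenvalue shows the graph is connected. The eigenvalues sum to 20, which equals trace(L) = 2|E|.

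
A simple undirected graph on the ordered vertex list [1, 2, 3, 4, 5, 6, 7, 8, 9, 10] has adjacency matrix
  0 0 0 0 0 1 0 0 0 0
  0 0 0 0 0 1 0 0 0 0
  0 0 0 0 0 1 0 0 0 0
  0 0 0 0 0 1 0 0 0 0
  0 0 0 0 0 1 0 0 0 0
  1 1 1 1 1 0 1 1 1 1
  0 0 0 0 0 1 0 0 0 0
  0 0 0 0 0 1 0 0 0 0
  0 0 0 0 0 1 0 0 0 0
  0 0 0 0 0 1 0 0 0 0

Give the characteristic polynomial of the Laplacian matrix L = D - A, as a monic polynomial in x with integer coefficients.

With the vertex order [1, 2, 3, 4, 5, 6, 7, 8, 9, 10], the degrees are [1, 1, 1, 1, 1, 9, 1, 1, 1, 1], giving D = diag(1, 1, 1, 1, 1, 9, 1, 1, 1, 1) and L = D - A. L has integer entries, so p(x) = det(xI - L) has integer coefficients. Expanding the determinant yields x^10 - 18x^9 + 108x^8 - 336x^7 + 630x^6 - 756x^5 + 588x^4 - 288x^3 + 81x^2 - 10x. The constant term is 0 because L is singular (the all-ones vector lies in its kernel). The largest eigenvalue, 10, is at most the vertex count 10. The eigenvalues sum to 18, which equals trace(L) = 2|E|.

x^10 - 18x^9 + 108x^8 - 336x^7 + 630x^6 - 756x^5 + 588x^4 - 288x^3 + 81x^2 - 10x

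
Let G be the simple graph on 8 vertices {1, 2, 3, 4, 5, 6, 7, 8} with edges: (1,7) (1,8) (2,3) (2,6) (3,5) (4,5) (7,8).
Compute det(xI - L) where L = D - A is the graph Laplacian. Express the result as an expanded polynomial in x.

Each diagonal entry of L is the vertex degree and each off-diagonal entry is -1 where an edge is present, 0 otherwise; in the order [1, 2, 3, 4, 5, 6, 7, 8] the diagonal is [2, 2, 2, 1, 2, 1, 2, 2]. Computing det(xI - L) by cofactor expansion (or equivalently via sum-over-permutations) gives x^8 - 14x^7 + 78x^6 - 218x^5 + 314x^4 - 210x^3 + 45x^2. The constant term is 0 because L is singular (the all-ones vector lies in its kernel). The largest eigenvalue, 3.6180, is at most the vertex count 8.

x^8 - 14x^7 + 78x^6 - 218x^5 + 314x^4 - 210x^3 + 45x^2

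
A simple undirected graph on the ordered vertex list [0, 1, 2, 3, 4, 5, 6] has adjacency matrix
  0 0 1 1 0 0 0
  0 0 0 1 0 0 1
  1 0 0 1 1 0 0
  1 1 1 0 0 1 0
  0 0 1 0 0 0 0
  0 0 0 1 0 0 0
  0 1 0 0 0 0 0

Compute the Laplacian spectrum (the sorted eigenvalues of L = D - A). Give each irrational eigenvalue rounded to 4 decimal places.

[0, 0.4116, 0.7530, 1.4064, 2.4450, 3.8019, 5.1819]

With the vertex order [0, 1, 2, 3, 4, 5, 6], the degrees are [2, 2, 3, 4, 1, 1, 1], giving D = diag(2, 2, 3, 4, 1, 1, 1) and L = D - A. Since every row of L sums to 0, the all-ones vector is in the kernel and 0 is an eigenvalue. The single zero eigenvalue shows the graph is connected. The largest eigenvalue, 5.1819, is at most the vertex count 7.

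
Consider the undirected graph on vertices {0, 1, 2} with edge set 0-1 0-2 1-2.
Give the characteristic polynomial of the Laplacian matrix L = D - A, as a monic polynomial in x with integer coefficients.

x^3 - 6x^2 + 9x

Each diagonal entry of L is the vertex degree and each off-diagonal entry is -1 where an edge is present, 0 otherwise; in the order [0, 1, 2] the diagonal is [2, 2, 2]. L has integer entries, so p(x) = det(xI - L) has integer coefficients. Expanding the determinant yields x^3 - 6x^2 + 9x. The coefficient of x^2 equals -trace(L) = -6, matching the sum of degrees. The eigenvalues sum to 6, which equals trace(L) = 2|E|. The largest eigenvalue, 3, is at most the vertex count 3.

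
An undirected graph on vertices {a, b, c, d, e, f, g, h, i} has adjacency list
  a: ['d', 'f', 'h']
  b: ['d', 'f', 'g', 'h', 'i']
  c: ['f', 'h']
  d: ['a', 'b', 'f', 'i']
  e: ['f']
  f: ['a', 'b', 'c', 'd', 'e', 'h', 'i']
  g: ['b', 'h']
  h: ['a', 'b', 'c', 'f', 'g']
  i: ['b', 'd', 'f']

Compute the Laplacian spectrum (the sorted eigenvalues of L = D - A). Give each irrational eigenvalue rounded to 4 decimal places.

[0, 0.9577, 1.7961, 1.8008, 2.7495, 4.8293, 5.1766, 6.6251, 8.0649]

Reading degrees in the order [a, b, c, d, e, f, g, h, i] gives [3, 5, 2, 4, 1, 7, 2, 5, 3]; set D = diag(3, 5, 2, 4, 1, 7, 2, 5, 3) and form L = D - A. Since every row of L sums to 0, the all-ones vector is in the kernel and 0 is an eigenvalue. The single zero eigenvalue shows the graph is connected. The largest eigenvalue, 8.0649, is at most the vertex count 9. The eigenvalues sum to 32, which equals trace(L) = 2|E|.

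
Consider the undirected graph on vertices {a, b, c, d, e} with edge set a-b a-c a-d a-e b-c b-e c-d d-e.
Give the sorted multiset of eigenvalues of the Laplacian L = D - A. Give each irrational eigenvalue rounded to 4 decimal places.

Each diagonal entry of L is the vertex degree and each off-diagonal entry is -1 where an edge is present, 0 otherwise; in the order [a, b, c, d, e] the diagonal is [4, 3, 3, 3, 3]. Since every row of L sums to 0, the all-ones vector is in the kernel and 0 is an eigenvalue.

[0, 3, 3, 5, 5]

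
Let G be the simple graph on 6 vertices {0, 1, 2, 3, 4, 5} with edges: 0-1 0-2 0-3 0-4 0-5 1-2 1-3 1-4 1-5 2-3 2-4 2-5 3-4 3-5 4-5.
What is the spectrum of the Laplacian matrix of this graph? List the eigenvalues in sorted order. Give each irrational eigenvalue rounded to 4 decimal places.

[0, 6, 6, 6, 6, 6]

With the vertex order [0, 1, 2, 3, 4, 5], the degrees are [5, 5, 5, 5, 5, 5], giving D = diag(5, 5, 5, 5, 5, 5) and L = D - A. The multiplicity of 0 as a Laplacian eigenvalue equals the number of connected components. The single zero eigenvalue shows the graph is connected.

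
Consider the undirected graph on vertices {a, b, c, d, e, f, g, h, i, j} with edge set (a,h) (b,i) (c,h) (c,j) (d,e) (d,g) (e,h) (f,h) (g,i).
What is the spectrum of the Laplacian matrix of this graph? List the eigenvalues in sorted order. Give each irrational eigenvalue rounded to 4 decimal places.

[0, 0.1317, 0.5006, 0.7370, 1, 1.6424, 2.3851, 2.7880, 3.6407, 5.1744]

Reading degrees in the order [a, b, c, d, e, f, g, h, i, j] gives [1, 1, 2, 2, 2, 1, 2, 4, 2, 1]; set D = diag(1, 1, 2, 2, 2, 1, 2, 4, 2, 1) and form L = D - A. L is symmetric positive semidefinite, so every eigenvalue is real and nonnegative. The single zero eigenvalue shows the graph is connected. The largest eigenvalue, 5.1744, is at most the vertex count 10.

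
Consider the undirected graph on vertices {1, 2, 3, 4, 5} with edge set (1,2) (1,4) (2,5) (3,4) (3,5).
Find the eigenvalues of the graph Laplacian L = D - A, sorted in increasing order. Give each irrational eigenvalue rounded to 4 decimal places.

Reading degrees in the order [1, 2, 3, 4, 5] gives [2, 2, 2, 2, 2]; set D = diag(2, 2, 2, 2, 2) and form L = D - A. L is symmetric positive semidefinite, so every eigenvalue is real and nonnegative. The single zero eigenvalue shows the graph is connected.

[0, 1.3820, 1.3820, 3.6180, 3.6180]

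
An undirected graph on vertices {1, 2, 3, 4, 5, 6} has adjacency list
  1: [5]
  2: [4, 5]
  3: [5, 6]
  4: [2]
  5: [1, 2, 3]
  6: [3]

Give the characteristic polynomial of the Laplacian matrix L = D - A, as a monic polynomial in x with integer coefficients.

With the vertex order [1, 2, 3, 4, 5, 6], the degrees are [1, 2, 2, 1, 3, 1], giving D = diag(1, 2, 2, 1, 3, 1) and L = D - A. Computing det(xI - L) by cofactor expansion (or equivalently via sum-over-permutations) gives x^6 - 10x^5 + 35x^4 - 52x^3 + 31x^2 - 6x. Since p(0) = det(-L) = 0, x divides p(x). The largest eigenvalue, 4.3028, is at most the vertex count 6.

x^6 - 10x^5 + 35x^4 - 52x^3 + 31x^2 - 6x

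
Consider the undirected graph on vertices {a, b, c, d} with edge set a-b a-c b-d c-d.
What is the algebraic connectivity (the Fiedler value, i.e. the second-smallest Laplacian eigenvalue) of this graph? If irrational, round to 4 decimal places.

2

Reading degrees in the order [a, b, c, d] gives [2, 2, 2, 2]; set D = diag(2, 2, 2, 2) and form L = D - A. The sorted Laplacian eigenvalues are [0, 2, 2, 4]; the algebraic connectivity is the second entry, 2.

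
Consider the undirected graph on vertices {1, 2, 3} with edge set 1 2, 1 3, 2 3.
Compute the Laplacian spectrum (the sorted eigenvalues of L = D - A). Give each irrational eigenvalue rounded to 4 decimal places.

[0, 3, 3]

Each diagonal entry of L is the vertex degree and each off-diagonal entry is -1 where an edge is present, 0 otherwise; in the order [1, 2, 3] the diagonal is [2, 2, 2]. Diagonalising L (or applying a numerical eigensolver to the 3x3 matrix) gives the spectrum above. By the matrix-tree theorem the graph has (1/3) * product of the nonzero eigenvalues = 3 spanning trees.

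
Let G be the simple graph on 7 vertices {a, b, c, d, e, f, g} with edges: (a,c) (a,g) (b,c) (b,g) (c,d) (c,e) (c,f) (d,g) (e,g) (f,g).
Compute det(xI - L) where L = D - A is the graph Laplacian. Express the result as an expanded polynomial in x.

With the vertex order [a, b, c, d, e, f, g], the degrees are [2, 2, 5, 2, 2, 2, 5], giving D = diag(2, 2, 5, 2, 2, 2, 5) and L = D - A. L has integer entries, so p(x) = det(xI - L) has integer coefficients. Expanding the determinant yields x^7 - 20x^6 + 155x^5 - 600x^4 + 1240x^3 - 1312x^2 + 560x. The coefficient of x^6 equals -trace(L) = -20, matching the sum of degrees.

x^7 - 20x^6 + 155x^5 - 600x^4 + 1240x^3 - 1312x^2 + 560x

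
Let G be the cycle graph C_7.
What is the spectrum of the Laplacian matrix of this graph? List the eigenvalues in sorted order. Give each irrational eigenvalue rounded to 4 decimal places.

The graph has 7 vertices and degree multiset [2, 2, 2, 2, 2, 2, 2]; D is the diagonal matrix of degrees and L = D - A. Diagonalising L (or applying a numerical eigensolver to the 7x7 matrix) gives the spectrum above. The single zero eigenvalue shows the graph is connected.

[0, 0.7530, 0.7530, 2.4450, 2.4450, 3.8019, 3.8019]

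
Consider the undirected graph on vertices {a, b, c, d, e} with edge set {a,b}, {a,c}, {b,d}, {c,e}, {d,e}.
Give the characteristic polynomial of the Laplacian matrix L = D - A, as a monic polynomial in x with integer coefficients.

x^5 - 10x^4 + 35x^3 - 50x^2 + 25x

Reading degrees in the order [a, b, c, d, e] gives [2, 2, 2, 2, 2]; set D = diag(2, 2, 2, 2, 2) and form L = D - A. Computing det(xI - L) by cofactor expansion (or equivalently via sum-over-permutations) gives x^5 - 10x^4 + 35x^3 - 50x^2 + 25x. The constant term is 0 because L is singular (the all-ones vector lies in its kernel). The eigenvalues sum to 10, which equals trace(L) = 2|E|.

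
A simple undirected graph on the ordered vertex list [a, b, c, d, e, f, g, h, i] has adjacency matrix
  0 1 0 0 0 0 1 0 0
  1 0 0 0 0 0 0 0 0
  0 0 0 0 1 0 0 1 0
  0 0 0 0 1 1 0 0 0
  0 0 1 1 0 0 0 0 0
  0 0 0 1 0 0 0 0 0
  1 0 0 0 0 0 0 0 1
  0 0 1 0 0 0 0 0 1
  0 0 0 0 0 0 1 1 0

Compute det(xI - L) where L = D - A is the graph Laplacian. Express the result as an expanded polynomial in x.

x^9 - 16x^8 + 105x^7 - 364x^6 + 715x^5 - 792x^4 + 462x^3 - 120x^2 + 9x

Reading degrees in the order [a, b, c, d, e, f, g, h, i] gives [2, 1, 2, 2, 2, 1, 2, 2, 2]; set D = diag(2, 1, 2, 2, 2, 1, 2, 2, 2) and form L = D - A. Computing det(xI - L) by cofactor expansion (or equivalently via sum-over-permutations) gives x^9 - 16x^8 + 105x^7 - 364x^6 + 715x^5 - 792x^4 + 462x^3 - 120x^2 + 9x. The coefficient of x^8 equals -trace(L) = -16, matching the sum of degrees.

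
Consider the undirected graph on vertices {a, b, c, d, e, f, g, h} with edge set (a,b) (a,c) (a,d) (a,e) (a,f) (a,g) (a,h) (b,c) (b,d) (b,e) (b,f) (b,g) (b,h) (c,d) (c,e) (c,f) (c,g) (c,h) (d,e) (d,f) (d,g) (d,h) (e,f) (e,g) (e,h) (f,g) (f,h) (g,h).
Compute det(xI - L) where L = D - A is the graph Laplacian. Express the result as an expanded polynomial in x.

Each diagonal entry of L is the vertex degree and each off-diagonal entry is -1 where an edge is present, 0 otherwise; in the order [a, b, c, d, e, f, g, h] the diagonal is [7, 7, 7, 7, 7, 7, 7, 7]. L has integer entries, so p(x) = det(xI - L) has integer coefficients. Expanding the determinant yields x^8 - 56x^7 + 1344x^6 - 17920x^5 + 143360x^4 - 688128x^3 + 1835008x^2 - 2097152x. The coefficient of x^7 equals -trace(L) = -56, matching the sum of degrees. There is one zero in the spectrum, matching the 1 component. The eigenvalues sum to 56, which equals trace(L) = 2|E|.

x^8 - 56x^7 + 1344x^6 - 17920x^5 + 143360x^4 - 688128x^3 + 1835008x^2 - 2097152x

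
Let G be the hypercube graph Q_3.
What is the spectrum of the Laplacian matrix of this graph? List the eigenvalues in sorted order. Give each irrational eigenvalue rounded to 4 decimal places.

The graph has 8 vertices and degree multiset [3, 3, 3, 3, 3, 3, 3, 3]; D is the diagonal matrix of degrees and L = D - A. Diagonalising L (or applying a numerical eigensolver to the 8x8 matrix) gives the spectrum above. The single zero eigenvalue shows the graph is connected. There is one zero in the spectrum, matching the 1 component. The largest eigenvalue, 6, is at most the vertex count 8.

[0, 2, 2, 2, 4, 4, 4, 6]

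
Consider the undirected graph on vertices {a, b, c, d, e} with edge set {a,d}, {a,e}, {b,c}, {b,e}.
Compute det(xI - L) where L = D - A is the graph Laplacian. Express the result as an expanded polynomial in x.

x^5 - 8x^4 + 21x^3 - 20x^2 + 5x

Each diagonal entry of L is the vertex degree and each off-diagonal entry is -1 where an edge is present, 0 otherwise; in the order [a, b, c, d, e] the diagonal is [2, 2, 1, 1, 2]. L has integer entries, so p(x) = det(xI - L) has integer coefficients. Expanding the determinant yields x^5 - 8x^4 + 21x^3 - 20x^2 + 5x. The coefficient of x^4 equals -trace(L) = -8, matching the sum of degrees. By the matrix-tree theorem the graph has (1/5) * product of the nonzero eigenvalues = 1 spanning tree.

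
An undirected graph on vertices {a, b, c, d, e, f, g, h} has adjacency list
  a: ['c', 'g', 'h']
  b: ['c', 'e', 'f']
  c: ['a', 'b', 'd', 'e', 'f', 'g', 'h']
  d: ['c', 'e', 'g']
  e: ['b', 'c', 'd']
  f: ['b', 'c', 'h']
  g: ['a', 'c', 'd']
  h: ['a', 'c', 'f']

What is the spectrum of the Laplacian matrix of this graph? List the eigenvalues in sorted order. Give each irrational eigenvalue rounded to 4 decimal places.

Each diagonal entry of L is the vertex degree and each off-diagonal entry is -1 where an edge is present, 0 otherwise; in the order [a, b, c, d, e, f, g, h] the diagonal is [3, 3, 7, 3, 3, 3, 3, 3]. Since every row of L sums to 0, the all-ones vector is in the kernel and 0 is an eigenvalue. The largest eigenvalue, 8, is at most the vertex count 8. By the matrix-tree theorem the graph has (1/8) * product of the nonzero eigenvalues = 841 spanning trees.

[0, 1.7530, 1.7530, 3.4450, 3.4450, 4.8019, 4.8019, 8]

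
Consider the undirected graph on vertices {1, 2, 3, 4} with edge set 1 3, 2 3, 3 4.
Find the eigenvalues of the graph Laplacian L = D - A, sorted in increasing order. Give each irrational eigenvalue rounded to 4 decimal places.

[0, 1, 1, 4]

Each diagonal entry of L is the vertex degree and each off-diagonal entry is -1 where an edge is present, 0 otherwise; in the order [1, 2, 3, 4] the diagonal is [1, 1, 3, 1]. Diagonalising L (or applying a numerical eigensolver to the 4x4 matrix) gives the spectrum above. The eigenvalues sum to 6, which equals trace(L) = 2|E|. By the matrix-tree theorem the graph has (1/4) * product of the nonzero eigenvalues = 1 spanning tree.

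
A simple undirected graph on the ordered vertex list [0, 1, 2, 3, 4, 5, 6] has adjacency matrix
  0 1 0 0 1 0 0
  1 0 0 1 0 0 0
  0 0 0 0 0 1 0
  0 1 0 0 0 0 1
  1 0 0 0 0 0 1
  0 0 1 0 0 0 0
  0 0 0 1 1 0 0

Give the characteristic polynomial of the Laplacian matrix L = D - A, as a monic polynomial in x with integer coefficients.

x^7 - 12x^6 + 55x^5 - 120x^4 + 125x^3 - 50x^2

Each diagonal entry of L is the vertex degree and each off-diagonal entry is -1 where an edge is present, 0 otherwise; in the order [0, 1, 2, 3, 4, 5, 6] the diagonal is [2, 2, 1, 2, 2, 1, 2]. Computing det(xI - L) by cofactor expansion (or equivalently via sum-over-permutations) gives x^7 - 12x^6 + 55x^5 - 120x^4 + 125x^3 - 50x^2. The constant term is 0 because L is singular (the all-ones vector lies in its kernel). There are 2 zeros in the spectrum, matching the 2 components.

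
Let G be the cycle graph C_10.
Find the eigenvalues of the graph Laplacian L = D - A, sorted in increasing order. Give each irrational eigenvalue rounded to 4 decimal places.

The graph has 10 vertices and degree multiset [2, 2, 2, 2, 2, 2, 2, 2, 2, 2]; D is the diagonal matrix of degrees and L = D - A. Since every row of L sums to 0, the all-ones vector is in the kernel and 0 is an eigenvalue. The single zero eigenvalue shows the graph is connected.

[0, 0.3820, 0.3820, 1.3820, 1.3820, 2.6180, 2.6180, 3.6180, 3.6180, 4]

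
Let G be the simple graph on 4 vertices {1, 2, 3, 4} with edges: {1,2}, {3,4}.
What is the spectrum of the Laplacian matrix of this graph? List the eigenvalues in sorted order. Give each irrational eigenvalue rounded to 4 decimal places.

With the vertex order [1, 2, 3, 4], the degrees are [1, 1, 1, 1], giving D = diag(1, 1, 1, 1) and L = D - A. L is symmetric positive semidefinite, so every eigenvalue is real and nonnegative. The 2 zero eigenvalues correspond to the 2 connected components. The eigenvalues sum to 4, which equals trace(L) = 2|E|. The largest eigenvalue, 2, is at most the vertex count 4.

[0, 0, 2, 2]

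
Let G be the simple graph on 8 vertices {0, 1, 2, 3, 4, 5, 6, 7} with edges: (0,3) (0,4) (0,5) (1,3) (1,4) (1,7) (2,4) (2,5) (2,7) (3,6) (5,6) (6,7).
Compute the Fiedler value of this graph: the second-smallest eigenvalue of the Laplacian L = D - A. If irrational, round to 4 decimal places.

2

With the vertex order [0, 1, 2, 3, 4, 5, 6, 7], the degrees are [3, 3, 3, 3, 3, 3, 3, 3], giving D = diag(3, 3, 3, 3, 3, 3, 3, 3) and L = D - A. The sorted Laplacian eigenvalues are [0, 2, 2, 2, 4, 4, 4, 6]; the algebraic connectivity is the second entry, 2. The largest eigenvalue, 6, is at most the vertex count 8.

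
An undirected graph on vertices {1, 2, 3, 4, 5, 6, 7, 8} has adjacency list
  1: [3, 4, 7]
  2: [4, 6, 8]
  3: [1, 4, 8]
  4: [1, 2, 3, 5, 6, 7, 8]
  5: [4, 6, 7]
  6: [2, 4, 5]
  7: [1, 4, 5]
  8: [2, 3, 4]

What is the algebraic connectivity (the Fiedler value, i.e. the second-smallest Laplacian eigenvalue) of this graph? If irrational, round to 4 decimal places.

1.7530

With the vertex order [1, 2, 3, 4, 5, 6, 7, 8], the degrees are [3, 3, 3, 7, 3, 3, 3, 3], giving D = diag(3, 3, 3, 7, 3, 3, 3, 3) and L = D - A. The sorted Laplacian eigenvalues are [0, 1.7530, 1.7530, 3.4450, 3.4450, 4.8019, 4.8019, 8]; the algebraic connectivity is the second entry, 1.7530. There is one zero in the spectrum, matching the 1 component.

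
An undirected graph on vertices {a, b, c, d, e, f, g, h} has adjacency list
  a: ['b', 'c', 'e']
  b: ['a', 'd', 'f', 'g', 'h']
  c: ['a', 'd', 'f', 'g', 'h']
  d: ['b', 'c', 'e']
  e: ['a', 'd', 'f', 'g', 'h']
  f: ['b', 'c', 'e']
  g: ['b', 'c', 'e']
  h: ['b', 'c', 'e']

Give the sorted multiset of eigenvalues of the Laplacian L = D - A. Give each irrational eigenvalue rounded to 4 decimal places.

Reading degrees in the order [a, b, c, d, e, f, g, h] gives [3, 5, 5, 3, 5, 3, 3, 3]; set D = diag(3, 5, 5, 3, 5, 3, 3, 3) and form L = D - A. Diagonalising L (or applying a numerical eigensolver to the 8x8 matrix) gives the spectrum above. The eigenvalues sum to 30, which equals trace(L) = 2|E|. By the matrix-tree theorem the graph has (1/8) * product of the nonzero eigenvalues = 2025 spanning trees.

[0, 3, 3, 3, 3, 5, 5, 8]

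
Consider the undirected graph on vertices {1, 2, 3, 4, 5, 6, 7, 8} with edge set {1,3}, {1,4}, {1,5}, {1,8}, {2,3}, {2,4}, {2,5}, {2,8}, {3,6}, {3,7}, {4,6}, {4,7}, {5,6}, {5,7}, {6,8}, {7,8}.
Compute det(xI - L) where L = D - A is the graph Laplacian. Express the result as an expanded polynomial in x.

x^8 - 32x^7 + 432x^6 - 3200x^5 + 14080x^4 - 36864x^3 + 53248x^2 - 32768x

Each diagonal entry of L is the vertex degree and each off-diagonal entry is -1 where an edge is present, 0 otherwise; in the order [1, 2, 3, 4, 5, 6, 7, 8] the diagonal is [4, 4, 4, 4, 4, 4, 4, 4]. Computing det(xI - L) by cofactor expansion (or equivalently via sum-over-permutations) gives x^8 - 32x^7 + 432x^6 - 3200x^5 + 14080x^4 - 36864x^3 + 53248x^2 - 32768x. The coefficient of x^7 equals -trace(L) = -32, matching the sum of degrees. The eigenvalues sum to 32, which equals trace(L) = 2|E|.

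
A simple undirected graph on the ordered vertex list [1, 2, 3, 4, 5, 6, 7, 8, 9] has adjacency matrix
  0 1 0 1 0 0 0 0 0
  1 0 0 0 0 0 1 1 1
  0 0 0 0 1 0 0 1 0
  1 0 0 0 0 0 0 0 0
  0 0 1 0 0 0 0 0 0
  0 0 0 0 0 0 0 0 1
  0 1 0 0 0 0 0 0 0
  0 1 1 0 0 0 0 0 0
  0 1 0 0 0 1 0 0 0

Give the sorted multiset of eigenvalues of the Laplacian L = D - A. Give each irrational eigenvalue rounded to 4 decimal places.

With the vertex order [1, 2, 3, 4, 5, 6, 7, 8, 9], the degrees are [2, 4, 2, 1, 1, 1, 1, 2, 2], giving D = diag(2, 4, 2, 1, 1, 1, 1, 2, 2) and L = D - A. Diagonalising L (or applying a numerical eigensolver to the 9x9 matrix) gives the spectrum above. The single zero eigenvalue shows the graph is connected. The largest eigenvalue, 5.2439, is at most the vertex count 9.

[0, 0.2398, 0.3820, 0.7199, 1.4240, 2.2032, 2.6180, 3.1692, 5.2439]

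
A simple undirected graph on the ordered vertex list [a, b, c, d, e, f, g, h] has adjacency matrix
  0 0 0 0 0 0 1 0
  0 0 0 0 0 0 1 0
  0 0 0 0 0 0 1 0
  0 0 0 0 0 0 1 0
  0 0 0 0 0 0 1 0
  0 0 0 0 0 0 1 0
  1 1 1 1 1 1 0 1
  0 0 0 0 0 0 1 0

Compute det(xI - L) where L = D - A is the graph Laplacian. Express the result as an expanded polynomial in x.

x^8 - 14x^7 + 63x^6 - 140x^5 + 175x^4 - 126x^3 + 49x^2 - 8x

With the vertex order [a, b, c, d, e, f, g, h], the degrees are [1, 1, 1, 1, 1, 1, 7, 1], giving D = diag(1, 1, 1, 1, 1, 1, 7, 1) and L = D - A. L has integer entries, so p(x) = det(xI - L) has integer coefficients. Expanding the determinant yields x^8 - 14x^7 + 63x^6 - 140x^5 + 175x^4 - 126x^3 + 49x^2 - 8x. The coefficient of x^7 equals -trace(L) = -14, matching the sum of degrees. The eigenvalues sum to 14, which equals trace(L) = 2|E|.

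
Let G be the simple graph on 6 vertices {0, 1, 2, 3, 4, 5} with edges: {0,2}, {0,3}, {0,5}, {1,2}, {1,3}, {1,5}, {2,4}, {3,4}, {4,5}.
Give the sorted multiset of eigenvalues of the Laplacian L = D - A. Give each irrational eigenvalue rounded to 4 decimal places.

Each diagonal entry of L is the vertex degree and each off-diagonal entry is -1 where an edge is present, 0 otherwise; in the order [0, 1, 2, 3, 4, 5] the diagonal is [3, 3, 3, 3, 3, 3]. Diagonalising L (or applying a numerical eigensolver to the 6x6 matrix) gives the spectrum above. The eigenvalues sum to 18, which equals trace(L) = 2|E|.

[0, 3, 3, 3, 3, 6]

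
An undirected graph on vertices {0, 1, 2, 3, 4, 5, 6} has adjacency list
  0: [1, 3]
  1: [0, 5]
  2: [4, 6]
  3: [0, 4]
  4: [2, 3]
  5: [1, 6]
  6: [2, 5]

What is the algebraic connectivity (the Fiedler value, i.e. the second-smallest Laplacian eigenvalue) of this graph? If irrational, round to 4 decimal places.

0.7530

Each diagonal entry of L is the vertex degree and each off-diagonal entry is -1 where an edge is present, 0 otherwise; in the order [0, 1, 2, 3, 4, 5, 6] the diagonal is [2, 2, 2, 2, 2, 2, 2]. The sorted Laplacian eigenvalues are [0, 0.7530, 0.7530, 2.4450, 2.4450, 3.8019, 3.8019]; the algebraic connectivity is the second entry, 0.7530. The eigenvalues sum to 14, which equals trace(L) = 2|E|.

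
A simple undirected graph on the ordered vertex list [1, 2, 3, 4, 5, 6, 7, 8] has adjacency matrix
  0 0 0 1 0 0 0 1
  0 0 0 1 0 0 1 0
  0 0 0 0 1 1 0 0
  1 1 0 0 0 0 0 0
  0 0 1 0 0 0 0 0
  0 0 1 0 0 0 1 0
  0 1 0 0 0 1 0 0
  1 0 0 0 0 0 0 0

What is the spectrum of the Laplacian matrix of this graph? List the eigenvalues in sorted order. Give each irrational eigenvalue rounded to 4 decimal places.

[0, 0.1522, 0.5858, 1.2346, 2, 2.7654, 3.4142, 3.8478]

With the vertex order [1, 2, 3, 4, 5, 6, 7, 8], the degrees are [2, 2, 2, 2, 1, 2, 2, 1], giving D = diag(2, 2, 2, 2, 1, 2, 2, 1) and L = D - A. L is symmetric positive semidefinite, so every eigenvalue is real and nonnegative. The single zero eigenvalue shows the graph is connected. The eigenvalues sum to 14, which equals trace(L) = 2|E|. By the matrix-tree theorem the graph has (1/8) * product of the nonzero eigenvalues = 1 spanning tree.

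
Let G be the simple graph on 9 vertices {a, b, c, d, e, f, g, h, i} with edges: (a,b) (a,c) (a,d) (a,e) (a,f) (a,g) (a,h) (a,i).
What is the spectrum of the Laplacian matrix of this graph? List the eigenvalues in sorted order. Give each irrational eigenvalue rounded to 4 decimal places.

Each diagonal entry of L is the vertex degree and each off-diagonal entry is -1 where an edge is present, 0 otherwise; in the order [a, b, c, d, e, f, g, h, i] the diagonal is [8, 1, 1, 1, 1, 1, 1, 1, 1]. L is symmetric positive semidefinite, so every eigenvalue is real and nonnegative. The single zero eigenvalue shows the graph is connected. The largest eigenvalue, 9, is at most the vertex count 9. There is one zero in the spectrum, matching the 1 component.

[0, 1, 1, 1, 1, 1, 1, 1, 9]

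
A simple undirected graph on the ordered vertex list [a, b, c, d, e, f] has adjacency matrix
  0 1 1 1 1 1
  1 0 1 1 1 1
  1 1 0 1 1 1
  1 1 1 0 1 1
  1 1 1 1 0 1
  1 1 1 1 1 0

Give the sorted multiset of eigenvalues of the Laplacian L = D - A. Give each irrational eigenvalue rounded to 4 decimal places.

Reading degrees in the order [a, b, c, d, e, f] gives [5, 5, 5, 5, 5, 5]; set D = diag(5, 5, 5, 5, 5, 5) and form L = D - A. L is symmetric positive semidefinite, so every eigenvalue is real and nonnegative. The largest eigenvalue, 6, is at most the vertex count 6. The eigenvalues sum to 30, which equals trace(L) = 2|E|.

[0, 6, 6, 6, 6, 6]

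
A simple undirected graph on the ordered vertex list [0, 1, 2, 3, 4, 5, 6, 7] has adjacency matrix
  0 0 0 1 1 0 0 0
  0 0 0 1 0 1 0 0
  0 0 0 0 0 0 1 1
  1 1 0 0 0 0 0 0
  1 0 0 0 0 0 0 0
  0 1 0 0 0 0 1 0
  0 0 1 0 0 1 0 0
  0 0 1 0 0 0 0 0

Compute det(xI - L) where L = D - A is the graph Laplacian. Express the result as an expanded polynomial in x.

Reading degrees in the order [0, 1, 2, 3, 4, 5, 6, 7] gives [2, 2, 2, 2, 1, 2, 2, 1]; set D = diag(2, 2, 2, 2, 1, 2, 2, 1) and form L = D - A. Computing det(xI - L) by cofactor expansion (or equivalently via sum-over-permutations) gives x^8 - 14x^7 + 78x^6 - 220x^5 + 330x^4 - 252x^3 + 84x^2 - 8x. The constant term is 0 because L is singular (the all-ones vector lies in its kernel). The eigenvalues sum to 14, which equals trace(L) = 2|E|.

x^8 - 14x^7 + 78x^6 - 220x^5 + 330x^4 - 252x^3 + 84x^2 - 8x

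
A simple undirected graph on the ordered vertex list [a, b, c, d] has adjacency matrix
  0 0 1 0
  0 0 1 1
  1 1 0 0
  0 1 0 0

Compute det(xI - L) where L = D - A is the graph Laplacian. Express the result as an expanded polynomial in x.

x^4 - 6x^3 + 10x^2 - 4x

Reading degrees in the order [a, b, c, d] gives [1, 2, 2, 1]; set D = diag(1, 2, 2, 1) and form L = D - A. L has integer entries, so p(x) = det(xI - L) has integer coefficients. Expanding the determinant yields x^4 - 6x^3 + 10x^2 - 4x. The constant term is 0 because L is singular (the all-ones vector lies in its kernel). The eigenvalues sum to 6, which equals trace(L) = 2|E|.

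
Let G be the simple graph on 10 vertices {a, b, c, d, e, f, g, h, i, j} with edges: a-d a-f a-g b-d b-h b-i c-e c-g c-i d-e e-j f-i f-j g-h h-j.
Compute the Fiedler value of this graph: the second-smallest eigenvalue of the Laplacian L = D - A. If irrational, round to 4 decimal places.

2

With the vertex order [a, b, c, d, e, f, g, h, i, j], the degrees are [3, 3, 3, 3, 3, 3, 3, 3, 3, 3], giving D = diag(3, 3, 3, 3, 3, 3, 3, 3, 3, 3) and L = D - A. The smallest Laplacian eigenvalue is always 0. The next one, lambda_2 = 2, measures how hard the graph is to disconnect: larger values mean better connectivity. The eigenvalues sum to 30, which equals trace(L) = 2|E|.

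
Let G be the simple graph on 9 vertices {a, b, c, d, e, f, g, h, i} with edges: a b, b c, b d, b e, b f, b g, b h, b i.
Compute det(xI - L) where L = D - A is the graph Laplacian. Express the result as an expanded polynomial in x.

x^9 - 16x^8 + 84x^7 - 224x^6 + 350x^5 - 336x^4 + 196x^3 - 64x^2 + 9x

Reading degrees in the order [a, b, c, d, e, f, g, h, i] gives [1, 8, 1, 1, 1, 1, 1, 1, 1]; set D = diag(1, 8, 1, 1, 1, 1, 1, 1, 1) and form L = D - A. The eigenvalues of L are [0, 1, 1, 1, 1, 1, 1, 1, 9]; the characteristic polynomial is the product of (x - lambda_i), which multiplies out to x^9 - 16x^8 + 84x^7 - 224x^6 + 350x^5 - 336x^4 + 196x^3 - 64x^2 + 9x. The coefficient of x^8 equals -trace(L) = -16, matching the sum of degrees. There is one zero in the spectrum, matching the 1 component.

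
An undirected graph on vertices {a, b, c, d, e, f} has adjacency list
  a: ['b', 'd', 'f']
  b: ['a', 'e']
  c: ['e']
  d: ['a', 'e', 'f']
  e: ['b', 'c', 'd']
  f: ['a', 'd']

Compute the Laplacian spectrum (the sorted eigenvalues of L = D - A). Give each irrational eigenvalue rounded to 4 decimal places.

[0, 0.7216, 1.6826, 3, 3.7046, 4.8912]

Each diagonal entry of L is the vertex degree and each off-diagonal entry is -1 where an edge is present, 0 otherwise; in the order [a, b, c, d, e, f] the diagonal is [3, 2, 1, 3, 3, 2]. L is symmetric positive semidefinite, so every eigenvalue is real and nonnegative.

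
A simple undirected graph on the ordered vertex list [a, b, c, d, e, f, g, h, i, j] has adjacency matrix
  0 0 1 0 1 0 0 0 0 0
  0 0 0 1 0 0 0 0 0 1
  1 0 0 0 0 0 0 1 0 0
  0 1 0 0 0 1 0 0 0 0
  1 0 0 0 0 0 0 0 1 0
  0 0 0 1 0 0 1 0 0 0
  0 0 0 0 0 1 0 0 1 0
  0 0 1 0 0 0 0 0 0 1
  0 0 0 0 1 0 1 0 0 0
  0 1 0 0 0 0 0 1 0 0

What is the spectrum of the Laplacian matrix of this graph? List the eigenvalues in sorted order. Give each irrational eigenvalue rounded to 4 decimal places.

With the vertex order [a, b, c, d, e, f, g, h, i, j], the degrees are [2, 2, 2, 2, 2, 2, 2, 2, 2, 2], giving D = diag(2, 2, 2, 2, 2, 2, 2, 2, 2, 2) and L = D - A. Since every row of L sums to 0, the all-ones vector is in the kernel and 0 is an eigenvalue. The eigenvalues sum to 20, which equals trace(L) = 2|E|. The largest eigenvalue, 4, is at most the vertex count 10.

[0, 0.3820, 0.3820, 1.3820, 1.3820, 2.6180, 2.6180, 3.6180, 3.6180, 4]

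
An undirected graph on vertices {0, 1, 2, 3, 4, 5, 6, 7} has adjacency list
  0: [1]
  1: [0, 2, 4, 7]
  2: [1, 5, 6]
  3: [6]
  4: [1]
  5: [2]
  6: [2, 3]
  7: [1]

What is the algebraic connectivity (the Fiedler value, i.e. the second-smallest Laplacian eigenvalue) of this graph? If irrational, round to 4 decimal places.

0.2888

With the vertex order [0, 1, 2, 3, 4, 5, 6, 7], the degrees are [1, 4, 3, 1, 1, 1, 2, 1], giving D = diag(1, 4, 3, 1, 1, 1, 2, 1) and L = D - A. The smallest Laplacian eigenvalue is always 0. The next one, lambda_2 = 0.2888, measures how hard the graph is to disconnect: larger values mean better connectivity.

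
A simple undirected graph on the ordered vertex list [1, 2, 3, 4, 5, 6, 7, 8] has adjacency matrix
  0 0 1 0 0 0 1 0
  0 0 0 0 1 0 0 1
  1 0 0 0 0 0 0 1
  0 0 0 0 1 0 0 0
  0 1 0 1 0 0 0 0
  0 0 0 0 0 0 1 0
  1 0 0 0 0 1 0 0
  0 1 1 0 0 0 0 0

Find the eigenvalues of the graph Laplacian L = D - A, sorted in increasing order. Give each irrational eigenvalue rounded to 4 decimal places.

[0, 0.1522, 0.5858, 1.2346, 2, 2.7654, 3.4142, 3.8478]

With the vertex order [1, 2, 3, 4, 5, 6, 7, 8], the degrees are [2, 2, 2, 1, 2, 1, 2, 2], giving D = diag(2, 2, 2, 1, 2, 1, 2, 2) and L = D - A. The multiplicity of 0 as a Laplacian eigenvalue equals the number of connected components. The largest eigenvalue, 3.8478, is at most the vertex count 8.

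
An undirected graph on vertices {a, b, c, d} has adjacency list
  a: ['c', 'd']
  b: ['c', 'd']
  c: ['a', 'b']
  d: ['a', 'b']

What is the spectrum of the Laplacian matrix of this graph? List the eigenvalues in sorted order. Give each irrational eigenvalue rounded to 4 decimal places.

[0, 2, 2, 4]

Reading degrees in the order [a, b, c, d] gives [2, 2, 2, 2]; set D = diag(2, 2, 2, 2) and form L = D - A. The multiplicity of 0 as a Laplacian eigenvalue equals the number of connected components. By the matrix-tree theorem the graph has (1/4) * product of the nonzero eigenvalues = 4 spanning trees.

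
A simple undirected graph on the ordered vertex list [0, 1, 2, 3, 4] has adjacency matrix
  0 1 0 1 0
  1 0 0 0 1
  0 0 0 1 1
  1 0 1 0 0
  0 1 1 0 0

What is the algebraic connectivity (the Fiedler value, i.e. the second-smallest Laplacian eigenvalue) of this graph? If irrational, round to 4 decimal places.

Each diagonal entry of L is the vertex degree and each off-diagonal entry is -1 where an edge is present, 0 otherwise; in the order [0, 1, 2, 3, 4] the diagonal is [2, 2, 2, 2, 2]. The sorted Laplacian eigenvalues are [0, 1.3820, 1.3820, 3.6180, 3.6180]; the algebraic connectivity is the second entry, 1.3820. By the matrix-tree theorem the graph has (1/5) * product of the nonzero eigenvalues = 5 spanning trees.

1.3820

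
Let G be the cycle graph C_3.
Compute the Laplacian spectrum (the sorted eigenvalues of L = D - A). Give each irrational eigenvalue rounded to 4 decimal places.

[0, 3, 3]

The graph has 3 vertices and degree multiset [2, 2, 2]; D is the diagonal matrix of degrees and L = D - A. L is symmetric positive semidefinite, so every eigenvalue is real and nonnegative. The eigenvalues sum to 6, which equals trace(L) = 2|E|.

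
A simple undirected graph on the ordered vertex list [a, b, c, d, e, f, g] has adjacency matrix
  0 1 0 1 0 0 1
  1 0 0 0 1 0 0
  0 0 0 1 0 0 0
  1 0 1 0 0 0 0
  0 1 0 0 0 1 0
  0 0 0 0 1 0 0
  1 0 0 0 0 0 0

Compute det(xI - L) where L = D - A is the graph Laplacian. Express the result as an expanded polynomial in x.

x^7 - 12x^6 + 54x^5 - 114x^4 + 115x^3 - 50x^2 + 7x

Reading degrees in the order [a, b, c, d, e, f, g] gives [3, 2, 1, 2, 2, 1, 1]; set D = diag(3, 2, 1, 2, 2, 1, 1) and form L = D - A. Computing det(xI - L) by cofactor expansion (or equivalently via sum-over-permutations) gives x^7 - 12x^6 + 54x^5 - 114x^4 + 115x^3 - 50x^2 + 7x. The coefficient of x^6 equals -trace(L) = -12, matching the sum of degrees. The largest eigenvalue, 4.3342, is at most the vertex count 7.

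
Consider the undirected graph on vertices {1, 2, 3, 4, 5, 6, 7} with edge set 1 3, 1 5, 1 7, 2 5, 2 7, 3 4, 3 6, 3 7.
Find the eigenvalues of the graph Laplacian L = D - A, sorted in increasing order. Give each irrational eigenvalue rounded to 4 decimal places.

[0, 0.6086, 1, 2.2271, 2.3820, 4.6180, 5.1642]

Each diagonal entry of L is the vertex degree and each off-diagonal entry is -1 where an edge is present, 0 otherwise; in the order [1, 2, 3, 4, 5, 6, 7] the diagonal is [3, 2, 4, 1, 2, 1, 3]. Since every row of L sums to 0, the all-ones vector is in the kernel and 0 is an eigenvalue. By the matrix-tree theorem the graph has (1/7) * product of the nonzero eigenvalues = 11 spanning trees.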